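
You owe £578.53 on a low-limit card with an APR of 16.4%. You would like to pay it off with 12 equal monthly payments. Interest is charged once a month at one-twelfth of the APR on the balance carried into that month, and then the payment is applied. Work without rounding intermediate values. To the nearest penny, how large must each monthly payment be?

Monthly rate r = 16.4%/12 = 1.36667% = 0.0136667.
Level-payment amortization: P = B₀·r / (1 − (1+r)^(−n)) = 578.53·0.0136667 / (1 − 1.01367^(−12)).
Denominator 1 − (1+r)^(−12) = 0.150314876.
P = 7.90658 / 0.150314876 ≈ 52.60.

£52.60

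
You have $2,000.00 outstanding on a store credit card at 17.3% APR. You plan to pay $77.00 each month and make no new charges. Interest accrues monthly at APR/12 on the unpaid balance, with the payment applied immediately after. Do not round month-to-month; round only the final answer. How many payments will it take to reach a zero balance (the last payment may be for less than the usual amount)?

Monthly rate r = 17.3%/12 = 1.44167% = 0.0144167.
Recurrence: B ← B·(1+r) − $77.00.
Month 1: interest $28.83; balance after payment $1,951.83.
Month 2: interest $28.14; balance after payment $1,902.97.
Closed form: n = −ln(1 − rB₀/P)/ln(1+r) = −ln(0.62554)/ln(1.01442) ≈ 32.775, so the balance reaches zero during payment 33.

33 months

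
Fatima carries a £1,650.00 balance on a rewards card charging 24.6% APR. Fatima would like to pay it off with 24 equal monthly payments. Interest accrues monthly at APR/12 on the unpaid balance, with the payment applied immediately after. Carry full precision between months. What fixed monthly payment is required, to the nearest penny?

Monthly rate r = 24.6%/12 = 2.05% = 0.0205.
Level-payment amortization: P = B₀·r / (1 − (1+r)^(−n)) = 1650.00·0.0205 / (1 − 1.0205^(−24)).
Denominator 1 − (1+r)^(−24) = 0.385548254.
P = 33.825 / 0.385548254 ≈ 87.73.

£87.73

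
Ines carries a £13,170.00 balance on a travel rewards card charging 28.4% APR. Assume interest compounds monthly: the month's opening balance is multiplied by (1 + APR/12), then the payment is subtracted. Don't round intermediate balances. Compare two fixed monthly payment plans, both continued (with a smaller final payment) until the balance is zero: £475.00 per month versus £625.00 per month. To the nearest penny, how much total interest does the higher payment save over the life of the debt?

Monthly rate r = 28.4%/12 = 2.36667% = 0.0236667.
At £475.00/mo: n = ⌈−ln(1 − rB₀/P)/ln(1+r)⌉ = 46 payments (last £307.33); total interest = total paid − £13,170.00 = £8,512.33.
At £625.00/mo: 30 payments (last £328.36); total interest £5,283.36.
Interest saved = £8,512.33 − £5,283.36 = £3,228.97.

£3,228.97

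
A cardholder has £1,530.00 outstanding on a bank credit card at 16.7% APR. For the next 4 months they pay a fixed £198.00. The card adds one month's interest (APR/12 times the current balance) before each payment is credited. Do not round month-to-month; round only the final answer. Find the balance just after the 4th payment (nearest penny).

Monthly rate r = 16.7%/12 = 1.39167% = 0.0139167.
Each month: B ← B·(1+r) − £198.00.
Month 1: interest £21.29; balance after payment £1,353.29.
Month 2: interest £18.83; balance after payment £1,174.13.
Month 3: interest £16.34; balance after payment £992.47.
Month 4: interest £13.81; balance after payment £808.28.

£808.28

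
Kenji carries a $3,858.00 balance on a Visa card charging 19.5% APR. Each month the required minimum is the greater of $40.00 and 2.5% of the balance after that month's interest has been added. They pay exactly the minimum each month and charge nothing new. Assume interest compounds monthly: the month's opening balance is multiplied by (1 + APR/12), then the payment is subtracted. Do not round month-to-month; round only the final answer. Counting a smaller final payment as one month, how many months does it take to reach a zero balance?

Monthly rate r = 19.5%/12 = 1.625% = 0.01625.
While 2.5% of the post-interest balance exceeds $40.00, each month B ← (B·(1+r))·(1 − 0.025), i.e. B shrinks by the factor (1+r)·0.975 = 0.99084.
This holds for months 1–98. Entering month 99 the balance is $1,566.28; 2.5% of the post-interest balance is now below $40.00, so the flat $40.00 minimum applies from here.
From month 99 a fixed $40.00 at rate r clears $1,566.28 in 63 more payments. Total: 98 + 63 = 161 months.

161 months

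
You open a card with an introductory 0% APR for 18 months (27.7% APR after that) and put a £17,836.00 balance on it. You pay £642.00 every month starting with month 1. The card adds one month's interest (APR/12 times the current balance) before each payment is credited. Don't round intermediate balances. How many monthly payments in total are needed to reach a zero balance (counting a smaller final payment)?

Promo months 1–18 at r₀ = 0%/12 = 0; months 19+ at r₁ = 27.7%/12 = 0.0230833.
After month 18 (no interest yet): B = £17,836.00 − 18·£642.00 = £6,280.00.
Then at r₁ with £642.00/mo: n₂ = −ln(1 − r₁·B/P)/ln(1+r₁) ≈ 11.21 → 12 more payments.

30 payments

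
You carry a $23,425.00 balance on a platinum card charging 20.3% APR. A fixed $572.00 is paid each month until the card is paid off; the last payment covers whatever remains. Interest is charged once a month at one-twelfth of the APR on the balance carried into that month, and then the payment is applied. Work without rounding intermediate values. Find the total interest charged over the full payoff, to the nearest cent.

$16,818.80

Monthly rate r = 20.3%/12 = 1.69167% = 0.0169167.
Payoff takes n = ⌈−ln(1 − rB₀/P)/ln(1+r)⌉ = ⌈70.354⌉ = 71 payments; the last is $203.80.
Total paid = 70·$572.00 + $203.80 = $40,243.80.
Total interest = total paid − principal = $40,243.80 − $23,425.00 = $16,818.80.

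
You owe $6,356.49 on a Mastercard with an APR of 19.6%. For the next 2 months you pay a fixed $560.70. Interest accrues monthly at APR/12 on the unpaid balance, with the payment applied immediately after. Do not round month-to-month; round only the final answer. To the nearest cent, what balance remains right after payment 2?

$5,435.27

Monthly rate r = 19.6%/12 = 1.63333% = 0.0163333.
Each month: B ← B·(1+r) − $560.70.
Month 1: interest $103.82; balance after payment $5,899.61.
Month 2: interest $96.36; balance after payment $5,435.27.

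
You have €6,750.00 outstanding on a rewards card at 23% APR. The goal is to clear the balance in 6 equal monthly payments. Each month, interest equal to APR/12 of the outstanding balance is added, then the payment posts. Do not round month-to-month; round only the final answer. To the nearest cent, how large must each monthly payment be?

€1,201.66

Monthly rate r = 23%/12 = 1.91667% = 0.0191667.
Level-payment amortization: P = B₀·r / (1 − (1+r)^(−n)) = 6750.00·0.0191667 / (1 − 1.01917^(−6)).
Denominator 1 − (1+r)^(−6) = 0.107663343.
P = 129.375 / 0.107663343 ≈ 1201.66.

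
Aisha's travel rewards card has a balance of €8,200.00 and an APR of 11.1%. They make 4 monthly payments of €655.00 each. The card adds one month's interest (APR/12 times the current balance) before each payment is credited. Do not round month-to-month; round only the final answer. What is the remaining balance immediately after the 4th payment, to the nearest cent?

€5,851.06

Monthly rate r = 11.1%/12 = 0.925% = 0.00925.
Each month: B ← B·(1+r) − €655.00.
Month 1: interest €75.85; balance after payment €7,620.85.
Month 2: interest €70.49; balance after payment €7,036.34.
Month 3: interest €65.09; balance after payment €6,446.43.
Month 4: interest €59.63; balance after payment €5,851.06.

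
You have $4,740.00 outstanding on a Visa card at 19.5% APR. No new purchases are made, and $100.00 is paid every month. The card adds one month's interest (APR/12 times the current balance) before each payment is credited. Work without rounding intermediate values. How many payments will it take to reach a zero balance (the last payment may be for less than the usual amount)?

Monthly rate r = 19.5%/12 = 1.625% = 0.01625.
Recurrence: B ← B·(1+r) − $100.00.
Month 1: interest $77.03; balance after payment $4,717.02.
Month 2: interest $76.65; balance after payment $4,693.68.
Closed form: n = −ln(1 − rB₀/P)/ln(1+r) = −ln(0.22975)/ln(1.01625) ≈ 91.242, so the balance reaches zero during payment 92.

92 months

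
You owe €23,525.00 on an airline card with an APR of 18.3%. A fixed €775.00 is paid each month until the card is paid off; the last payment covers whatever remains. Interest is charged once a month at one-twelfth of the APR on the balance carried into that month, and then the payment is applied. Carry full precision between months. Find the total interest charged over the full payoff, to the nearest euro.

Monthly rate r = 18.3%/12 = 1.525% = 0.01525.
Payoff takes n = ⌈−ln(1 − rB₀/P)/ln(1+r)⌉ = ⌈41.070⌉ = 42 payments; the last is €54.74.
Total paid = 41·€775.00 + €54.74 = €31,829.74.
Total interest = total paid − principal = €31,829.74 − €23,525.00 = €8,304.74.

€8,305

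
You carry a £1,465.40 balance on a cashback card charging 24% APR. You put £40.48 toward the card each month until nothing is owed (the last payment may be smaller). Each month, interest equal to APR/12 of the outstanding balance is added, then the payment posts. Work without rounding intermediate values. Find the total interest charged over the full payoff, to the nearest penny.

£1,166.27

Monthly rate r = 24%/12 = 2% = 0.02.
Payoff takes n = ⌈−ln(1 − rB₀/P)/ln(1+r)⌉ = ⌈65.011⌉ = 66 payments; the last is £0.47.
Total paid = 65·£40.48 + £0.47 = £2,631.67.
Total interest = total paid − principal = £2,631.67 − £1,465.40 = £1,166.27.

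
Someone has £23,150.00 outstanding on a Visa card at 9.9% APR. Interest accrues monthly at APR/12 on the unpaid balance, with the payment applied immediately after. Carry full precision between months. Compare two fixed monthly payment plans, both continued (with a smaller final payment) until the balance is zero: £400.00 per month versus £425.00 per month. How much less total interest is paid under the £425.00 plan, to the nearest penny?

Monthly rate r = 9.9%/12 = 0.825% = 0.00825.
At £400.00/mo: n = ⌈−ln(1 − rB₀/P)/ln(1+r)⌉ = 79 payments (last £399.72); total interest = total paid − £23,150.00 = £8,449.72.
At £425.00/mo: 73 payments (last £266.88); total interest £7,716.88.
Interest saved = £8,449.72 − £7,716.88 = £732.84.

£732.84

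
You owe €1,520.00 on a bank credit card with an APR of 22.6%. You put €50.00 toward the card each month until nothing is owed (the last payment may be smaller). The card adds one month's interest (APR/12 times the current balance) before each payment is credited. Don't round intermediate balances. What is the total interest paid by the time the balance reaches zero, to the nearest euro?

€758

Monthly rate r = 22.6%/12 = 1.88333% = 0.0188333.
Payoff takes n = ⌈−ln(1 − rB₀/P)/ln(1+r)⌉ = ⌈45.550⌉ = 46 payments; the last is €27.61.
Total paid = 45·€50.00 + €27.61 = €2,277.61.
Total interest = total paid − principal = €2,277.61 − €1,520.00 = €757.61.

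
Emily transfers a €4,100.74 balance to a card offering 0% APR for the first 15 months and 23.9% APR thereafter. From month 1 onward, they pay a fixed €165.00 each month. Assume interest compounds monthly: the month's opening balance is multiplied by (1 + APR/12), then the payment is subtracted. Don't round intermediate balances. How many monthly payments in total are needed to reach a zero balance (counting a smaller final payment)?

Promo months 1–15 at r₀ = 0%/12 = 0; months 16+ at r₁ = 23.9%/12 = 0.0199167.
After month 15 (no interest yet): B = €4,100.74 − 15·€165.00 = €1,625.74.
Then at r₁ with €165.00/mo: n₂ = −ln(1 − r₁·B/P)/ln(1+r₁) ≈ 11.08 → 12 more payments.

27 months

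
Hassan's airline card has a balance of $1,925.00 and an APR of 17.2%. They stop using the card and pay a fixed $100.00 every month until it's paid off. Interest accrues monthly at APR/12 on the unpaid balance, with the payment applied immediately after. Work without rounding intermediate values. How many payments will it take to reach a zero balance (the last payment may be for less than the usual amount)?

23 payments

Monthly rate r = 17.2%/12 = 1.43333% = 0.0143333.
Recurrence: B ← B·(1+r) − $100.00.
Month 1: interest $27.59; balance after payment $1,852.59.
Month 2: interest $26.55; balance after payment $1,779.15.
Closed form: n = −ln(1 − rB₀/P)/ln(1+r) = −ln(0.72408)/ln(1.01433) ≈ 22.685, so the balance reaches zero during payment 23.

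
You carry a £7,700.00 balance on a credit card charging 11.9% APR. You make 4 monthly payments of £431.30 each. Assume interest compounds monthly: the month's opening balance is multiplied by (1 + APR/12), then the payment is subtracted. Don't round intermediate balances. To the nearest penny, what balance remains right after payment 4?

Monthly rate r = 11.9%/12 = 0.991667% = 0.00991667.
Each month: B ← B·(1+r) − £431.30.
Month 1: interest £76.36; balance after payment £7,345.06.
Month 2: interest £72.84; balance after payment £6,986.60.
Month 3: interest £69.28; balance after payment £6,624.58.
Month 4: interest £65.69; balance after payment £6,258.97.

£6,258.97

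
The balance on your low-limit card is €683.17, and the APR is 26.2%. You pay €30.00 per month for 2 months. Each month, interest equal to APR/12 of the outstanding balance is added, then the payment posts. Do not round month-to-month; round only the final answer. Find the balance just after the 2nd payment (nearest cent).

€652.67

Monthly rate r = 26.2%/12 = 2.18333% = 0.0218333.
Each month: B ← B·(1+r) − €30.00.
Month 1: interest €14.92; balance after payment €668.09.
Month 2: interest €14.59; balance after payment €652.67.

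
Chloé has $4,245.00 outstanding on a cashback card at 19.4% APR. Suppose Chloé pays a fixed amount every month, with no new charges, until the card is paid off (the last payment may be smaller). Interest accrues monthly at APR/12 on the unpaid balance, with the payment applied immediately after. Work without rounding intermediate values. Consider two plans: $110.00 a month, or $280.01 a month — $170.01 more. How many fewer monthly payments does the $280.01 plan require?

43 fewer payments

Monthly rate r = 19.4%/12 = 1.61667% = 0.0161667.
At $110.00/mo: n = ⌈−ln(1 − rB₀/P)/ln(1+r)⌉ = 61 payments (last $107.17); total interest = total paid − $4,245.00 = $2,462.17.
At $280.01/mo: 18 payments (last $149.33); total interest $664.50.
Payments saved = 61 − 18 = 43.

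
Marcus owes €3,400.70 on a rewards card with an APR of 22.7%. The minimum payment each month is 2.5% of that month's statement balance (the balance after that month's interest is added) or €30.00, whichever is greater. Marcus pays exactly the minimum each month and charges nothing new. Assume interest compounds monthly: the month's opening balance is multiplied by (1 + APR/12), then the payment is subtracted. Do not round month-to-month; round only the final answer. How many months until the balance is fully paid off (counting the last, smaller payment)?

Monthly rate r = 22.7%/12 = 1.89167% = 0.0189167.
While 2.5% of the post-interest balance exceeds €30.00, each month B ← (B·(1+r))·(1 − 0.025), i.e. B shrinks by the factor (1+r)·0.975 = 0.99344.
This holds for months 1–162. Entering month 163 the balance is €1,171.60; 2.5% of the post-interest balance is now below €30.00, so the flat €30.00 minimum applies from here.
From month 163 a fixed €30.00 at rate r clears €1,171.60 in 72 more payments. Total: 162 + 72 = 234 months.

234 months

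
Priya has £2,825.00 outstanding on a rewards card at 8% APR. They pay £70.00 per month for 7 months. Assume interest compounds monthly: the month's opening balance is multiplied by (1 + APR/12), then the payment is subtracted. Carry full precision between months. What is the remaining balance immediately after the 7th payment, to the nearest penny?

Monthly rate r = 8%/12 = 0.666667% = 0.00666667.
Each month: B ← B·(1+r) − £70.00.
Month 1: interest £18.83; balance after payment £2,773.83.
Month 2: interest £18.49; balance after payment £2,722.33.
Month 3: interest £18.15; balance after payment £2,670.47.
Month 4: interest £17.80; balance after payment £2,618.28.
Month 5: interest £17.46; balance after payment £2,565.73.
Month 6: interest £17.10; balance after payment £2,512.84.
Month 7: interest £16.75; balance after payment £2,459.59.

£2,459.59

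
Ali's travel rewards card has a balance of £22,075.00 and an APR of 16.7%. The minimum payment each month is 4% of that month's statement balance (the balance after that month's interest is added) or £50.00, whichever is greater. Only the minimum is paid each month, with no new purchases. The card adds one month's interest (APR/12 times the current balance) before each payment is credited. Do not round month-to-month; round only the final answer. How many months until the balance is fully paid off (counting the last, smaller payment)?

138 months

Monthly rate r = 16.7%/12 = 1.39167% = 0.0139167.
While 4% of the post-interest balance exceeds £50.00, each month B ← (B·(1+r))·(1 − 0.04), i.e. B shrinks by the factor (1+r)·0.96 = 0.97336.
This holds for months 1–107. Entering month 108 the balance is £1,227.90; 4% of the post-interest balance is now below £50.00, so the flat £50.00 minimum applies from here.
From month 108 a fixed £50.00 at rate r clears £1,227.90 in 31 more payments. Total: 107 + 31 = 138 months.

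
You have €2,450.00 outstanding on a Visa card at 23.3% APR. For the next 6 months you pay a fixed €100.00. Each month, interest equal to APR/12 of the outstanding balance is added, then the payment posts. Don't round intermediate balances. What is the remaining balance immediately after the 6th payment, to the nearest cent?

Monthly rate r = 23.3%/12 = 1.94167% = 0.0194167.
Each month: B ← B·(1+r) − €100.00.
Month 1: interest €47.57; balance after payment €2,397.57.
Month 2: interest €46.55; balance after payment €2,344.12.
Month 3: interest €45.52; balance after payment €2,289.64.
Month 4: interest €44.46; balance after payment €2,234.10.
Month 5: interest €43.38; balance after payment €2,177.47.
Month 6: interest €42.28; balance after payment €2,119.75.

€2,119.75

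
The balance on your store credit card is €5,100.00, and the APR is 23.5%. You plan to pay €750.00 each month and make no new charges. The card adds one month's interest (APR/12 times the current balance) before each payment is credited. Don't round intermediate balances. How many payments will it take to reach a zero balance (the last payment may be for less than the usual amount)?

8 months

Monthly rate r = 23.5%/12 = 1.95833% = 0.0195833.
Recurrence: B ← B·(1+r) − €750.00.
Month 1: interest €99.88; balance after payment €4,449.88.
Month 2: interest €87.14; balance after payment €3,787.02.
Closed form: n = −ln(1 − rB₀/P)/ln(1+r) = −ln(0.86683)/ln(1.01958) ≈ 7.369, so the balance reaches zero during payment 8.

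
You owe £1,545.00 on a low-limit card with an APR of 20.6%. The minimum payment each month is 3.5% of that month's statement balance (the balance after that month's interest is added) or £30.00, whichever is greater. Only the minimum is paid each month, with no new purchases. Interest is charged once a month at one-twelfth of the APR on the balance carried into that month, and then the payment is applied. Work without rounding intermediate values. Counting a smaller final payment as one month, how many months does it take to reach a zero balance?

Monthly rate r = 20.6%/12 = 1.71667% = 0.0171667.
While 3.5% of the post-interest balance exceeds £30.00, each month B ← (B·(1+r))·(1 − 0.035), i.e. B shrinks by the factor (1+r)·0.965 = 0.98157.
This holds for months 1–33. Entering month 34 the balance is £836.12; 3.5% of the post-interest balance is now below £30.00, so the flat £30.00 minimum applies from here.
From month 34 a fixed £30.00 at rate r clears £836.12 in 39 more payments. Total: 33 + 39 = 72 months.

72 months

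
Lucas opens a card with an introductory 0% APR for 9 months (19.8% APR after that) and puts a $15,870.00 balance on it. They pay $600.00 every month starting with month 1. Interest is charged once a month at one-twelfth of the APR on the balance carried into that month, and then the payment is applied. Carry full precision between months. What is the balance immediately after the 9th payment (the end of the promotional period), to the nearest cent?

Promo months 1–9 at r₀ = 0%/12 = 0; months 10+ at r₁ = 19.8%/12 = 0.0165.
After month 9 (no interest yet): B = $15,870.00 − 9·$600.00 = $10,470.00.

$10,470.00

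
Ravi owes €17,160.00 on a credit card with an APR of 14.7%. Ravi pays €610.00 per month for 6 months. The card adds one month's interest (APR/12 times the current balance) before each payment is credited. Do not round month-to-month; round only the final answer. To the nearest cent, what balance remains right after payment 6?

Monthly rate r = 14.7%/12 = 1.225% = 0.01225.
Each month: B ← B·(1+r) − €610.00.
Month 1: interest €210.21; balance after payment €16,760.21.
Month 2: interest €205.31; balance after payment €16,355.52.
Month 3: interest €200.36; balance after payment €15,945.88.
Month 4: interest €195.34; balance after payment €15,531.21.
Month 5: interest €190.26; balance after payment €15,111.47.
Month 6: interest €185.12; balance after payment €14,686.59.

€14,686.59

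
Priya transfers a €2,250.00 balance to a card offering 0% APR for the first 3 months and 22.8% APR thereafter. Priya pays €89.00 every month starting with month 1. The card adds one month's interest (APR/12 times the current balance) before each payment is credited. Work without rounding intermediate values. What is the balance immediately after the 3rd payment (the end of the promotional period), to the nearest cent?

€1,983.00

Promo months 1–3 at r₀ = 0%/12 = 0; months 4+ at r₁ = 22.8%/12 = 0.019.
After month 3 (no interest yet): B = €2,250.00 − 3·€89.00 = €1,983.00.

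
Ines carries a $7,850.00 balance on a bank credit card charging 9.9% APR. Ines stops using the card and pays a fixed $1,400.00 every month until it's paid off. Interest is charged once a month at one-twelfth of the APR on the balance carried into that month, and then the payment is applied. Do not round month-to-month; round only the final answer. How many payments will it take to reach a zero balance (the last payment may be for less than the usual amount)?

6 months

Monthly rate r = 9.9%/12 = 0.825% = 0.00825.
Recurrence: B ← B·(1+r) − $1,400.00.
Month 1: interest $64.76; balance after payment $6,514.76.
Month 2: interest $53.75; balance after payment $5,168.51.
Month 3: interest $42.64; balance after payment $3,811.15.
Month 4: interest $31.44; balance after payment $2,442.59.
Month 5: interest $20.15; balance after payment $1,062.74.
Month 6: interest $8.77; balance after payment $0.00.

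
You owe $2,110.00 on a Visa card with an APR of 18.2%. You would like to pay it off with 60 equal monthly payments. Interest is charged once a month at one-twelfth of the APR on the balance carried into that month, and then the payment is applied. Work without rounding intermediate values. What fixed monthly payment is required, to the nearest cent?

Monthly rate r = 18.2%/12 = 1.51667% = 0.0151667.
Level-payment amortization: P = B₀·r / (1 − (1+r)^(−n)) = 2110.00·0.0151667 / (1 − 1.01517^(−60)).
Denominator 1 − (1+r)^(−60) = 0.594716379.
P = 32.0017 / 0.594716379 ≈ 53.81.

$53.81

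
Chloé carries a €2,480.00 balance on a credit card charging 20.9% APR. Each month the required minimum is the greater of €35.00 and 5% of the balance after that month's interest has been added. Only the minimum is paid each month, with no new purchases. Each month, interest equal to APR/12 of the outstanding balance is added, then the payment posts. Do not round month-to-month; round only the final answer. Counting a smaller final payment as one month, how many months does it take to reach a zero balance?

Monthly rate r = 20.9%/12 = 1.74167% = 0.0174167.
While 5% of the post-interest balance exceeds €35.00, each month B ← (B·(1+r))·(1 − 0.05), i.e. B shrinks by the factor (1+r)·0.95 = 0.96655.
This holds for months 1–38. Entering month 39 the balance is €680.62; 5% of the post-interest balance is now below €35.00, so the flat €35.00 minimum applies from here.
From month 39 a fixed €35.00 at rate r clears €680.62 in 24 more payments. Total: 38 + 24 = 62 months.

62 months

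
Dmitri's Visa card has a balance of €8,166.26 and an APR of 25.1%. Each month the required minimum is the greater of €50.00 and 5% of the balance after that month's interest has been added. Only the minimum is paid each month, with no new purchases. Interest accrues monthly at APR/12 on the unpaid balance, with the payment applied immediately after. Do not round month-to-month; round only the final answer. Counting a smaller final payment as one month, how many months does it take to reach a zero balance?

Monthly rate r = 25.1%/12 = 2.09167% = 0.0209167.
While 5% of the post-interest balance exceeds €50.00, each month B ← (B·(1+r))·(1 − 0.05), i.e. B shrinks by the factor (1+r)·0.95 = 0.96987.
This holds for months 1–70. Entering month 71 the balance is €959.39; 5% of the post-interest balance is now below €50.00, so the flat €50.00 minimum applies from here.
From month 71 a fixed €50.00 at rate r clears €959.39 in 25 more payments. Total: 70 + 25 = 95 months.

95 months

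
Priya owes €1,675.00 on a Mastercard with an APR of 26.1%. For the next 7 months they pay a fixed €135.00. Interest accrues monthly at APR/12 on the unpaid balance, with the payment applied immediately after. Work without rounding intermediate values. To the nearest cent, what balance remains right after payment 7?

Monthly rate r = 26.1%/12 = 2.175% = 0.02175.
Each month: B ← B·(1+r) − €135.00.
Month 1: interest €36.43; balance after payment €1,576.43.
Month 2: interest €34.29; balance after payment €1,475.72.
Month 3: interest €32.10; balance after payment €1,372.82.
Month 4: interest €29.86; balance after payment €1,267.67.
Month 5: interest €27.57; balance after payment €1,160.25.
Month 6: interest €25.24; balance after payment €1,050.48.
Month 7: interest €22.85; balance after payment €938.33.

€938.33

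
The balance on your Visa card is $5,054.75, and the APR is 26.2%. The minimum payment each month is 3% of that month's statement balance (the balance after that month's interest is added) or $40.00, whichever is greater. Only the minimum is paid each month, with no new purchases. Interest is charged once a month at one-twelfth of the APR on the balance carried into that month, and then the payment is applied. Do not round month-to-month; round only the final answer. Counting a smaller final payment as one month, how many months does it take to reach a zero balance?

Monthly rate r = 26.2%/12 = 2.18333% = 0.0218333.
While 3% of the post-interest balance exceeds $40.00, each month B ← (B·(1+r))·(1 − 0.03), i.e. B shrinks by the factor (1+r)·0.97 = 0.99118.
This holds for months 1–153. Entering month 154 the balance is $1,302.94; 3% of the post-interest balance is now below $40.00, so the flat $40.00 minimum applies from here.
From month 154 a fixed $40.00 at rate r clears $1,302.94 in 58 more payments. Total: 153 + 58 = 211 months.

211 months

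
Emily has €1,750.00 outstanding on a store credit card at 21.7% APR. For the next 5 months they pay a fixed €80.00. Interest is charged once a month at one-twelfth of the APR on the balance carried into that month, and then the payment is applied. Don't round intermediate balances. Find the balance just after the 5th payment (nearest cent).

€1,499.33

Monthly rate r = 21.7%/12 = 1.80833% = 0.0180833.
Each month: B ← B·(1+r) − €80.00.
Month 1: interest €31.65; balance after payment €1,701.65.
Month 2: interest €30.77; balance after payment €1,652.42.
Month 3: interest €29.88; balance after payment €1,602.30.
Month 4: interest €28.97; balance after payment €1,551.27.
Month 5: interest €28.05; balance after payment €1,499.33.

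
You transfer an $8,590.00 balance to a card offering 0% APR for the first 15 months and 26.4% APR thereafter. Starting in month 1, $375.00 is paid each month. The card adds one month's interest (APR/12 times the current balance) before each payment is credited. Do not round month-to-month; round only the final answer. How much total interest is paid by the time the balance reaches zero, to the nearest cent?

Promo months 1–15 at r₀ = 0%/12 = 0; months 16+ at r₁ = 26.4%/12 = 0.022.
After month 15 (no interest yet): B = $8,590.00 − 15·$375.00 = $2,965.00.
Then at r₁ with $375.00/mo: n₂ = −ln(1 − r₁·B/P)/ln(1+r₁) ≈ 8.78 → 9 more payments.
Total paid = 23·$375.00 + $293.71 = $8,918.71; interest = $8,918.71 − $8,590.00 = $328.71.

$328.71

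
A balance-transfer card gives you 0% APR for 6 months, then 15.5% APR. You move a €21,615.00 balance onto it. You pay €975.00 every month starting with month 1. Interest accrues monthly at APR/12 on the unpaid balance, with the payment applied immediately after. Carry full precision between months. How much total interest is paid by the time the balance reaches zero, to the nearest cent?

Promo months 1–6 at r₀ = 0%/12 = 0; months 7+ at r₁ = 15.5%/12 = 0.0129167.
After month 6 (no interest yet): B = €21,615.00 − 6·€975.00 = €15,765.00.
Then at r₁ with €975.00/mo: n₂ = −ln(1 − r₁·B/P)/ln(1+r₁) ≈ 18.25 → 19 more payments.
Total paid = 24·€975.00 + €248.83 = €23,648.83; interest = €23,648.83 − €21,615.00 = €2,033.83.

€2,033.83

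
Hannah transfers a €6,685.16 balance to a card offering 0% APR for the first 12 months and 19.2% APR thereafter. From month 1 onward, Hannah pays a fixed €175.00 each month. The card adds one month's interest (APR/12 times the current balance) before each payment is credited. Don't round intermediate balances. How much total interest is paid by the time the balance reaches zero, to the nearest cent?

€1,405.66

Promo months 1–12 at r₀ = 0%/12 = 0; months 13+ at r₁ = 19.2%/12 = 0.016.
After month 12 (no interest yet): B = €6,685.16 − 12·€175.00 = €4,585.16.
Then at r₁ with €175.00/mo: n₂ = −ln(1 − r₁·B/P)/ln(1+r₁) ≈ 34.23 → 35 more payments.
Total paid = 46·€175.00 + €40.82 = €8,090.82; interest = €8,090.82 − €6,685.16 = €1,405.66.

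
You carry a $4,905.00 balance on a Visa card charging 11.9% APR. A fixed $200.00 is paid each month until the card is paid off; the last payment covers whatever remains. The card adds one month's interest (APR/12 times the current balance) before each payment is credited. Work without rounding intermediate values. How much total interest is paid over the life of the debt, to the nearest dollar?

$743

Monthly rate r = 11.9%/12 = 0.991667% = 0.00991667.
Payoff takes n = ⌈−ln(1 − rB₀/P)/ln(1+r)⌉ = ⌈28.240⌉ = 29 payments; the last is $48.13.
Total paid = 28·$200.00 + $48.13 = $5,648.13.
Total interest = total paid − principal = $5,648.13 − $4,905.00 = $743.13.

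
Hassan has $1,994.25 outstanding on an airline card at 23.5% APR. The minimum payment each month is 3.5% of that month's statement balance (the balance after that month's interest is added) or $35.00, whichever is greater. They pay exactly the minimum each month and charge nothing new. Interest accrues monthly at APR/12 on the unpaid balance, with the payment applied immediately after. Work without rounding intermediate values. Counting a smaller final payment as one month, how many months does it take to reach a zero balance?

Monthly rate r = 23.5%/12 = 1.95833% = 0.0195833.
While 3.5% of the post-interest balance exceeds $35.00, each month B ← (B·(1+r))·(1 − 0.035), i.e. B shrinks by the factor (1+r)·0.965 = 0.9839.
This holds for months 1–44. Entering month 45 the balance is $976.30; 3.5% of the post-interest balance is now below $35.00, so the flat $35.00 minimum applies from here.
From month 45 a fixed $35.00 at rate r clears $976.30 in 41 more payments. Total: 44 + 41 = 85 months.

85 months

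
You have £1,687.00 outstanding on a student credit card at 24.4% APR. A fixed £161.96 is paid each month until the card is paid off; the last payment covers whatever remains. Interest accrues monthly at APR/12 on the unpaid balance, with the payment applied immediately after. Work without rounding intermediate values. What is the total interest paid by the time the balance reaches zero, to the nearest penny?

Monthly rate r = 24.4%/12 = 2.03333% = 0.0203333.
Payoff takes n = ⌈−ln(1 − rB₀/P)/ln(1+r)⌉ = ⌈11.823⌉ = 12 payments; the last is £133.59.
Total paid = 11·£161.96 + £133.59 = £1,915.15.
Total interest = total paid − principal = £1,915.15 − £1,687.00 = £228.15.

£228.15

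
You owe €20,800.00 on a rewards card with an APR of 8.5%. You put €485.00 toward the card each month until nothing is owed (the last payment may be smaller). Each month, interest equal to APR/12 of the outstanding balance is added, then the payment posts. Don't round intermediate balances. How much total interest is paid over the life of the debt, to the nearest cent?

€4,080.56

Monthly rate r = 8.5%/12 = 0.708333% = 0.00708333.
Payoff takes n = ⌈−ln(1 − rB₀/P)/ln(1+r)⌉ = ⌈51.299⌉ = 52 payments; the last is €145.56.
Total paid = 51·€485.00 + €145.56 = €24,880.56.
Total interest = total paid − principal = €24,880.56 − €20,800.00 = €4,080.56.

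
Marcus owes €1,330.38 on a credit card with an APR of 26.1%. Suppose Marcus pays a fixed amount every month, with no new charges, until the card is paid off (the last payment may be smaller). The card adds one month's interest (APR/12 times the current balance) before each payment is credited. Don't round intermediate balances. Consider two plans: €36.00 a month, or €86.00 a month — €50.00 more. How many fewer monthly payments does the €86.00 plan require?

56 fewer payments

Monthly rate r = 26.1%/12 = 2.175% = 0.02175.
At €36.00/mo: n = ⌈−ln(1 − rB₀/P)/ln(1+r)⌉ = 76 payments (last €24.70); total interest = total paid − €1,330.38 = €1,394.32.
At €86.00/mo: 20 payments (last €5.45); total interest €309.07.
Payments saved = 76 − 20 = 56.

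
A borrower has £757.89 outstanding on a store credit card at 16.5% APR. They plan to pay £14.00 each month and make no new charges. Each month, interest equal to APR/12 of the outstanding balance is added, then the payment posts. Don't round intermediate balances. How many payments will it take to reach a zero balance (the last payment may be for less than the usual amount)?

Monthly rate r = 16.5%/12 = 1.375% = 0.01375.
Recurrence: B ← B·(1+r) − £14.00.
Month 1: interest £10.42; balance after payment £754.31.
Month 2: interest £10.37; balance after payment £750.68.
Closed form: n = −ln(1 − rB₀/P)/ln(1+r) = −ln(0.25564)/ln(1.01375) ≈ 99.878, so the balance reaches zero during payment 100.

100 payments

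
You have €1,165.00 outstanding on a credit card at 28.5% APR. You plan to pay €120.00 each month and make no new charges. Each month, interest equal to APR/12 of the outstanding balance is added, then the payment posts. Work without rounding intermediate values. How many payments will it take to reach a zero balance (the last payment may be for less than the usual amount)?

Monthly rate r = 28.5%/12 = 2.375% = 0.02375.
Recurrence: B ← B·(1+r) − €120.00.
Month 1: interest €27.67; balance after payment €1,072.67.
Month 2: interest €25.48; balance after payment €978.14.
Closed form: n = −ln(1 − rB₀/P)/ln(1+r) = −ln(0.76943)/ln(1.02375) ≈ 11.167, so the balance reaches zero during payment 12.

12 payments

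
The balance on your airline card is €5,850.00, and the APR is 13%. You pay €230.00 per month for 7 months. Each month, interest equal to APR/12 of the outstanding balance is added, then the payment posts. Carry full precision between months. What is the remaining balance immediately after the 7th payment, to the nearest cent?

Monthly rate r = 13%/12 = 1.08333% = 0.0108333.
Each month: B ← B·(1+r) − €230.00.
Month 1: interest €63.38; balance after payment €5,683.38.
Month 2: interest €61.57; balance after payment €5,514.94.
Month 3: interest €59.75; balance after payment €5,344.69.
Month 4: interest €57.90; balance after payment €5,172.59.
Month 5: interest €56.04; balance after payment €4,998.63.
Month 6: interest €54.15; balance after payment €4,822.78.
Month 7: interest €52.25; balance after payment €4,645.03.

€4,645.03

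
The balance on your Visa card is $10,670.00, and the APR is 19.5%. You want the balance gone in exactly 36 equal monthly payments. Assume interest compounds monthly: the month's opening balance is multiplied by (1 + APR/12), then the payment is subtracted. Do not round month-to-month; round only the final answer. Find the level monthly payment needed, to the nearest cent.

$393.82

Monthly rate r = 19.5%/12 = 1.625% = 0.01625.
Level-payment amortization: P = B₀·r / (1 − (1+r)^(−n)) = 10670.00·0.01625 / (1 − 1.01625^(−36)).
Denominator 1 − (1+r)^(−36) = 0.440268317.
P = 173.388 / 0.440268317 ≈ 393.82.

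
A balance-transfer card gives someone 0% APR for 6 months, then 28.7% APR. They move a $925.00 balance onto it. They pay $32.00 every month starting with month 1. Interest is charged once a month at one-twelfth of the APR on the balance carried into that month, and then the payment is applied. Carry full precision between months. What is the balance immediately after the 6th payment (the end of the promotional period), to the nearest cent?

Promo months 1–6 at r₀ = 0%/12 = 0; months 7+ at r₁ = 28.7%/12 = 0.0239167.
After month 6 (no interest yet): B = $925.00 − 6·$32.00 = $733.00.

$733.00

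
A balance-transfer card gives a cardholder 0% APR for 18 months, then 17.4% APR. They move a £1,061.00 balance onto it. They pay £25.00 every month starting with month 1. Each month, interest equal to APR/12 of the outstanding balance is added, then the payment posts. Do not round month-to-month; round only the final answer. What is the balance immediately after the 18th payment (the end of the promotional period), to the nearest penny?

£611.00

Promo months 1–18 at r₀ = 0%/12 = 0; months 19+ at r₁ = 17.4%/12 = 0.0145.
After month 18 (no interest yet): B = £1,061.00 − 18·£25.00 = £611.00.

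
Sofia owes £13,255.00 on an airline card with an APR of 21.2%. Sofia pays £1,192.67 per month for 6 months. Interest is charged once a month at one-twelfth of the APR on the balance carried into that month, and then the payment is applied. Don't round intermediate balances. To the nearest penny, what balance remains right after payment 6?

Monthly rate r = 21.2%/12 = 1.76667% = 0.0176667.
Each month: B ← B·(1+r) − £1,192.67.
Month 1: interest £234.17; balance after payment £12,296.50.
Month 2: interest £217.24; balance after payment £11,321.07.
Month 3: interest £200.01; balance after payment £10,328.41.
Month 4: interest £182.47; balance after payment £9,318.20.
Month 5: interest £164.62; balance after payment £8,290.16.
Month 6: interest £146.46; balance after payment £7,243.94.

£7,243.94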